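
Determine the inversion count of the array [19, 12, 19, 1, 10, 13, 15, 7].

Finding inversions in [19, 12, 19, 1, 10, 13, 15, 7]:

(0, 1): arr[0]=19 > arr[1]=12
(0, 3): arr[0]=19 > arr[3]=1
(0, 4): arr[0]=19 > arr[4]=10
(0, 5): arr[0]=19 > arr[5]=13
(0, 6): arr[0]=19 > arr[6]=15
(0, 7): arr[0]=19 > arr[7]=7
(1, 3): arr[1]=12 > arr[3]=1
(1, 4): arr[1]=12 > arr[4]=10
(1, 7): arr[1]=12 > arr[7]=7
(2, 3): arr[2]=19 > arr[3]=1
(2, 4): arr[2]=19 > arr[4]=10
(2, 5): arr[2]=19 > arr[5]=13
(2, 6): arr[2]=19 > arr[6]=15
(2, 7): arr[2]=19 > arr[7]=7
(4, 7): arr[4]=10 > arr[7]=7
(5, 7): arr[5]=13 > arr[7]=7
(6, 7): arr[6]=15 > arr[7]=7

Total inversions: 17

The array has 17 inversion(s): (0,1), (0,3), (0,4), (0,5), (0,6), (0,7), (1,3), (1,4), (1,7), (2,3), (2,4), (2,5), (2,6), (2,7), (4,7), (5,7), (6,7). Each pair (i,j) satisfies i < j and arr[i] > arr[j].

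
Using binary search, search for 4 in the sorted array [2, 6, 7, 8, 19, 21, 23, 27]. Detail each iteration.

Binary search for 4 in [2, 6, 7, 8, 19, 21, 23, 27]:

lo=0, hi=7, mid=3, arr[mid]=8 -> 8 > 4, search left half
lo=0, hi=2, mid=1, arr[mid]=6 -> 6 > 4, search left half
lo=0, hi=0, mid=0, arr[mid]=2 -> 2 < 4, search right half
lo=1 > hi=0, target 4 not found

Binary search determines that 4 is not in the array after 3 comparisons. The search space was exhausted without finding the target.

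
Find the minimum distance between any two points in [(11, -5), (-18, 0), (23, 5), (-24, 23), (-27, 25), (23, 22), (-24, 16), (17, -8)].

Computing all pairwise distances among 8 points:

d((11, -5), (-18, 0)) = 29.4279
d((11, -5), (23, 5)) = 15.6205
d((11, -5), (-24, 23)) = 44.8219
d((11, -5), (-27, 25)) = 48.4149
d((11, -5), (23, 22)) = 29.5466
d((11, -5), (-24, 16)) = 40.8167
d((11, -5), (17, -8)) = 6.7082
d((-18, 0), (23, 5)) = 41.3038
d((-18, 0), (-24, 23)) = 23.7697
d((-18, 0), (-27, 25)) = 26.5707
d((-18, 0), (23, 22)) = 46.5296
d((-18, 0), (-24, 16)) = 17.088
d((-18, 0), (17, -8)) = 35.9026
d((23, 5), (-24, 23)) = 50.3289
d((23, 5), (-27, 25)) = 53.8516
d((23, 5), (23, 22)) = 17.0
d((23, 5), (-24, 16)) = 48.2701
d((23, 5), (17, -8)) = 14.3178
d((-24, 23), (-27, 25)) = 3.6056 <-- minimum
d((-24, 23), (23, 22)) = 47.0106
d((-24, 23), (-24, 16)) = 7.0
d((-24, 23), (17, -8)) = 51.4004
d((-27, 25), (23, 22)) = 50.0899
d((-27, 25), (-24, 16)) = 9.4868
d((-27, 25), (17, -8)) = 55.0
d((23, 22), (-24, 16)) = 47.3814
d((23, 22), (17, -8)) = 30.5941
d((-24, 16), (17, -8)) = 47.5079

Closest pair: (-24, 23) and (-27, 25) with distance 3.6056

The closest pair is (-24, 23) and (-27, 25) with Euclidean distance 3.6056. For 8 points, brute-force pairwise comparison is shown above. For large n, the divide-and-conquer algorithm (sort by x, recurse on halves, check the dividing strip) achieves O(n log n).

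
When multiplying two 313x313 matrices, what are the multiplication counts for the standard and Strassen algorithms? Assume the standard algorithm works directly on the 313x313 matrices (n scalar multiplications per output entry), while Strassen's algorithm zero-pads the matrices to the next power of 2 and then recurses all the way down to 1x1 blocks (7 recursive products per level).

Matrix multiplication for 313x313 matrices:

Strassen's algorithm requires power-of-2 dimensions. Pad 313x313 to 512x512 (next power of 2).

Standard algorithm: 313^3 = 30664297 multiplications
Strassen's algorithm: 7^(log2(512)) = 7^9 = 40353607 multiplications
Difference: 30664297 - 40353607 = -9689310 (Strassen uses MORE here due to padding overhead — for small or just-over-power-of-2 n, padding can outweigh the per-level savings)

Standard: 30664297 multiplications (313^3). Strassen: 40353607 multiplications (7^9, after padding to 512x512). Strassen reduces 8 recursive multiplications to 7 at each level.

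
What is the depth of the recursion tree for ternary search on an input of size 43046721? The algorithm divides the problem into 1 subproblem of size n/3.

For divide and conquer with division factor 3:

Problem sizes at each level:
Level 0: 43046721
Level 1: 14348907
Level 2: 4782969
Level 3: 1594323
Level 4: 531441
Level 5: 177147
Level 6: 59049
Level 7: 19683
Level 8: 6561
Level 9: 2187
Level 10: 729
Level 11: 243
Level 12: 81
Level 13: 27
Level 14: 9
Level 15: 3
Level 16: 1

The root is level 0 and the size-1 base case is level 16 (the tree spans levels 0 through 16, i.e. 17 levels counting the root), so the depth is the number of divisions: log_3(43046721) = 16

The recursion tree depth is log_3(43046721) = 16. At each level, the problem size is divided by 3, so it takes 16 divisions to reduce to a base case of size 1. The algorithm makes 1 recursive call at each level.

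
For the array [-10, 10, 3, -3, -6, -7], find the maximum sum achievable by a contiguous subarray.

Using Kadane's algorithm on [-10, 10, 3, -3, -6, -7]:

Scanning through the array:
Position 1 (value 10): max_ending_here = 10, max_so_far = 10
Position 2 (value 3): max_ending_here = 13, max_so_far = 13
Position 3 (value -3): max_ending_here = 10, max_so_far = 13
Position 4 (value -6): max_ending_here = 4, max_so_far = 13
Position 5 (value -7): max_ending_here = -3, max_so_far = 13

Maximum subarray: [10, 3]
Maximum sum: 13

The maximum subarray is [10, 3] with sum 13. This subarray runs from index 1 to index 2.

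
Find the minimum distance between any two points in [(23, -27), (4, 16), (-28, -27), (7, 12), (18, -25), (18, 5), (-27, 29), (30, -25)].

Computing all pairwise distances among 8 points:

d((23, -27), (4, 16)) = 47.0106
d((23, -27), (-28, -27)) = 51.0
d((23, -27), (7, 12)) = 42.1545
d((23, -27), (18, -25)) = 5.3852
d((23, -27), (18, 5)) = 32.3883
d((23, -27), (-27, 29)) = 75.0733
d((23, -27), (30, -25)) = 7.2801
d((4, 16), (-28, -27)) = 53.6004
d((4, 16), (7, 12)) = 5.0 <-- minimum
d((4, 16), (18, -25)) = 43.3244
d((4, 16), (18, 5)) = 17.8045
d((4, 16), (-27, 29)) = 33.6155
d((4, 16), (30, -25)) = 48.5489
d((-28, -27), (7, 12)) = 52.4023
d((-28, -27), (18, -25)) = 46.0435
d((-28, -27), (18, 5)) = 56.0357
d((-28, -27), (-27, 29)) = 56.0089
d((-28, -27), (30, -25)) = 58.0345
d((7, 12), (18, -25)) = 38.6005
d((7, 12), (18, 5)) = 13.0384
d((7, 12), (-27, 29)) = 38.0132
d((7, 12), (30, -25)) = 43.566
d((18, -25), (18, 5)) = 30.0
d((18, -25), (-27, 29)) = 70.2922
d((18, -25), (30, -25)) = 12.0
d((18, 5), (-27, 29)) = 51.0
d((18, 5), (30, -25)) = 32.311
d((-27, 29), (30, -25)) = 78.5175

Closest pair: (4, 16) and (7, 12) with distance 5.0

The closest pair is (4, 16) and (7, 12) with Euclidean distance 5.0. For 8 points, brute-force pairwise comparison is shown above. For large n, the divide-and-conquer algorithm (sort by x, recurse on halves, check the dividing strip) achieves O(n log n).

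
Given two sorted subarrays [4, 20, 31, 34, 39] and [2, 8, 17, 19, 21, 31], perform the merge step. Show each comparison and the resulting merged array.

Merging process:

Compare 4 vs 2: take 2 from right. Merged: [2]
Compare 4 vs 8: take 4 from left. Merged: [2, 4]
Compare 20 vs 8: take 8 from right. Merged: [2, 4, 8]
Compare 20 vs 17: take 17 from right. Merged: [2, 4, 8, 17]
Compare 20 vs 19: take 19 from right. Merged: [2, 4, 8, 17, 19]
Compare 20 vs 21: take 20 from left. Merged: [2, 4, 8, 17, 19, 20]
Compare 31 vs 21: take 21 from right. Merged: [2, 4, 8, 17, 19, 20, 21]
Compare 31 vs 31: take 31 from left. Merged: [2, 4, 8, 17, 19, 20, 21, 31]
Compare 34 vs 31: take 31 from right. Merged: [2, 4, 8, 17, 19, 20, 21, 31, 31]
Append remaining from left: [34, 39]. Merged: [2, 4, 8, 17, 19, 20, 21, 31, 31, 34, 39]

Final merged array: [2, 4, 8, 17, 19, 20, 21, 31, 31, 34, 39]
Total comparisons: 9

The merged array is [2, 4, 8, 17, 19, 20, 21, 31, 31, 34, 39], requiring 9 comparisons. The merge step runs in O(n) time where n is the total number of elements.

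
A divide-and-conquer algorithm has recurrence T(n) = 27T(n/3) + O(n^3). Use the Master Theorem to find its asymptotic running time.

Master Theorem for T(n) = 27T(n/3) + O(n^3):

a = 27, b = 3, c = 3
log_b(a) = log_3(27) = 3.0000

Case 2: c = 3 = log_3(27) = 3.0000
T(n) = O(n^3 log n) = O(n^3 log n)

For T(n) = 27T(n/3) + O(n^3): log_3(27) = 3.0000. This is Case 2 of the Master Theorem (c = log_b(a), equal work at all levels), giving O(n^3 log n).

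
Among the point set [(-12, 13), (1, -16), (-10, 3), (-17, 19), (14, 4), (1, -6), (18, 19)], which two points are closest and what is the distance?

Computing all pairwise distances among 7 points:

d((-12, 13), (1, -16)) = 31.7805
d((-12, 13), (-10, 3)) = 10.198
d((-12, 13), (-17, 19)) = 7.8102 <-- minimum
d((-12, 13), (14, 4)) = 27.5136
d((-12, 13), (1, -6)) = 23.0217
d((-12, 13), (18, 19)) = 30.5941
d((1, -16), (-10, 3)) = 21.9545
d((1, -16), (-17, 19)) = 39.3573
d((1, -16), (14, 4)) = 23.8537
d((1, -16), (1, -6)) = 10.0
d((1, -16), (18, 19)) = 38.9102
d((-10, 3), (-17, 19)) = 17.4642
d((-10, 3), (14, 4)) = 24.0208
d((-10, 3), (1, -6)) = 14.2127
d((-10, 3), (18, 19)) = 32.249
d((-17, 19), (14, 4)) = 34.4384
d((-17, 19), (1, -6)) = 30.8058
d((-17, 19), (18, 19)) = 35.0
d((14, 4), (1, -6)) = 16.4012
d((14, 4), (18, 19)) = 15.5242
d((1, -6), (18, 19)) = 30.2324

Closest pair: (-12, 13) and (-17, 19) with distance 7.8102

The closest pair is (-12, 13) and (-17, 19) with Euclidean distance 7.8102. For 7 points, brute-force pairwise comparison is shown above. For large n, the divide-and-conquer algorithm (sort by x, recurse on halves, check the dividing strip) achieves O(n log n).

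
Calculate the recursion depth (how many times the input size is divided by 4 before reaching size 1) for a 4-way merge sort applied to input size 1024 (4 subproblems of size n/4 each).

For divide and conquer with division factor 4:

Problem sizes at each level:
Level 0: 1024
Level 1: 256
Level 2: 64
Level 3: 16
Level 4: 4
Level 5: 1

The root is level 0 and the size-1 base case is level 5 (the tree spans levels 0 through 5, i.e. 6 levels counting the root), so the depth is the number of divisions: log_4(1024) = 5

The recursion tree depth is log_4(1024) = 5. At each level, the problem size is divided by 4, so it takes 5 divisions to reduce to a base case of size 1. The algorithm makes 4 recursive calls at each level.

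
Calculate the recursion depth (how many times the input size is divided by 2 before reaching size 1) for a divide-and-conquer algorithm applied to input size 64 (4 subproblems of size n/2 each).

For divide and conquer with division factor 2:

Problem sizes at each level:
Level 0: 64
Level 1: 32
Level 2: 16
Level 3: 8
Level 4: 4
Level 5: 2
Level 6: 1

The root is level 0 and the size-1 base case is level 6 (the tree spans levels 0 through 6, i.e. 7 levels counting the root), so the depth is the number of divisions: log_2(64) = 6

The recursion tree depth is log_2(64) = 6. At each level, the problem size is divided by 2, so it takes 6 divisions to reduce to a base case of size 1. The algorithm makes 4 recursive calls at each level.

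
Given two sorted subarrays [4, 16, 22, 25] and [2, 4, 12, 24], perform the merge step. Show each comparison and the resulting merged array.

Merging process:

Compare 4 vs 2: take 2 from right. Merged: [2]
Compare 4 vs 4: take 4 from left. Merged: [2, 4]
Compare 16 vs 4: take 4 from right. Merged: [2, 4, 4]
Compare 16 vs 12: take 12 from right. Merged: [2, 4, 4, 12]
Compare 16 vs 24: take 16 from left. Merged: [2, 4, 4, 12, 16]
Compare 22 vs 24: take 22 from left. Merged: [2, 4, 4, 12, 16, 22]
Compare 25 vs 24: take 24 from right. Merged: [2, 4, 4, 12, 16, 22, 24]
Append remaining from left: [25]. Merged: [2, 4, 4, 12, 16, 22, 24, 25]

Final merged array: [2, 4, 4, 12, 16, 22, 24, 25]
Total comparisons: 7

The merged array is [2, 4, 4, 12, 16, 22, 24, 25], requiring 7 comparisons. The merge step runs in O(n) time where n is the total number of elements.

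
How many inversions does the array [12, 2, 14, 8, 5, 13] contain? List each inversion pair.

Finding inversions in [12, 2, 14, 8, 5, 13]:

(0, 1): arr[0]=12 > arr[1]=2
(0, 3): arr[0]=12 > arr[3]=8
(0, 4): arr[0]=12 > arr[4]=5
(2, 3): arr[2]=14 > arr[3]=8
(2, 4): arr[2]=14 > arr[4]=5
(2, 5): arr[2]=14 > arr[5]=13
(3, 4): arr[3]=8 > arr[4]=5

Total inversions: 7

The array has 7 inversion(s): (0,1), (0,3), (0,4), (2,3), (2,4), (2,5), (3,4). Each pair (i,j) satisfies i < j and arr[i] > arr[j].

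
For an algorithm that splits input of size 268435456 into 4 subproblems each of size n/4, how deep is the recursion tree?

For divide and conquer with division factor 4:

Problem sizes at each level:
Level 0: 268435456
Level 1: 67108864
Level 2: 16777216
Level 3: 4194304
Level 4: 1048576
Level 5: 262144
Level 6: 65536
Level 7: 16384
Level 8: 4096
Level 9: 1024
Level 10: 256
Level 11: 64
Level 12: 16
Level 13: 4
Level 14: 1

The root is level 0 and the size-1 base case is level 14 (the tree spans levels 0 through 14, i.e. 15 levels counting the root), so the depth is the number of divisions: log_4(268435456) = 14

The recursion tree depth is log_4(268435456) = 14. At each level, the problem size is divided by 4, so it takes 14 divisions to reduce to a base case of size 1. The algorithm makes 4 recursive calls at each level.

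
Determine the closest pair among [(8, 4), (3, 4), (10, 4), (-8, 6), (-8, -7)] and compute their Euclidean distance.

Computing all pairwise distances among 5 points:

d((8, 4), (3, 4)) = 5.0
d((8, 4), (10, 4)) = 2.0 <-- minimum
d((8, 4), (-8, 6)) = 16.1245
d((8, 4), (-8, -7)) = 19.4165
d((3, 4), (10, 4)) = 7.0
d((3, 4), (-8, 6)) = 11.1803
d((3, 4), (-8, -7)) = 15.5563
d((10, 4), (-8, 6)) = 18.1108
d((10, 4), (-8, -7)) = 21.095
d((-8, 6), (-8, -7)) = 13.0

Closest pair: (8, 4) and (10, 4) with distance 2.0

The closest pair is (8, 4) and (10, 4) with Euclidean distance 2.0. For 5 points, brute-force pairwise comparison is shown above. For large n, the divide-and-conquer algorithm (sort by x, recurse on halves, check the dividing strip) achieves O(n log n).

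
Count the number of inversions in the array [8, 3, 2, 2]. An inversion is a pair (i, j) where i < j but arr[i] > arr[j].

Finding inversions in [8, 3, 2, 2]:

(0, 1): arr[0]=8 > arr[1]=3
(0, 2): arr[0]=8 > arr[2]=2
(0, 3): arr[0]=8 > arr[3]=2
(1, 2): arr[1]=3 > arr[2]=2
(1, 3): arr[1]=3 > arr[3]=2

Total inversions: 5

The array has 5 inversion(s): (0,1), (0,2), (0,3), (1,2), (1,3). Each pair (i,j) satisfies i < j and arr[i] > arr[j].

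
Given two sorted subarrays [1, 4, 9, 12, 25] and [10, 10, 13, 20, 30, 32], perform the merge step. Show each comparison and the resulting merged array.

Merging process:

Compare 1 vs 10: take 1 from left. Merged: [1]
Compare 4 vs 10: take 4 from left. Merged: [1, 4]
Compare 9 vs 10: take 9 from left. Merged: [1, 4, 9]
Compare 12 vs 10: take 10 from right. Merged: [1, 4, 9, 10]
Compare 12 vs 10: take 10 from right. Merged: [1, 4, 9, 10, 10]
Compare 12 vs 13: take 12 from left. Merged: [1, 4, 9, 10, 10, 12]
Compare 25 vs 13: take 13 from right. Merged: [1, 4, 9, 10, 10, 12, 13]
Compare 25 vs 20: take 20 from right. Merged: [1, 4, 9, 10, 10, 12, 13, 20]
Compare 25 vs 30: take 25 from left. Merged: [1, 4, 9, 10, 10, 12, 13, 20, 25]
Append remaining from right: [30, 32]. Merged: [1, 4, 9, 10, 10, 12, 13, 20, 25, 30, 32]

Final merged array: [1, 4, 9, 10, 10, 12, 13, 20, 25, 30, 32]
Total comparisons: 9

The merged array is [1, 4, 9, 10, 10, 12, 13, 20, 25, 30, 32], requiring 9 comparisons. The merge step runs in O(n) time where n is the total number of elements.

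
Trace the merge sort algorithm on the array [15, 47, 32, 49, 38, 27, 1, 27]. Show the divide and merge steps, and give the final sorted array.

Merge sort trace:

Split: [15, 47, 32, 49, 38, 27, 1, 27] -> [15, 47, 32, 49] and [38, 27, 1, 27]
  Split: [15, 47, 32, 49] -> [15, 47] and [32, 49]
    Split: [15, 47] -> [15] and [47]
    Merge: [15] + [47] -> [15, 47]
    Split: [32, 49] -> [32] and [49]
    Merge: [32] + [49] -> [32, 49]
  Merge: [15, 47] + [32, 49] -> [15, 32, 47, 49]
  Split: [38, 27, 1, 27] -> [38, 27] and [1, 27]
    Split: [38, 27] -> [38] and [27]
    Merge: [38] + [27] -> [27, 38]
    Split: [1, 27] -> [1] and [27]
    Merge: [1] + [27] -> [1, 27]
  Merge: [27, 38] + [1, 27] -> [1, 27, 27, 38]
Merge: [15, 32, 47, 49] + [1, 27, 27, 38] -> [1, 15, 27, 27, 32, 38, 47, 49]

Final sorted array: [1, 15, 27, 27, 32, 38, 47, 49]

The merge sort proceeds by recursively splitting the array and merging sorted halves.
After all merges, the sorted array is [1, 15, 27, 27, 32, 38, 47, 49].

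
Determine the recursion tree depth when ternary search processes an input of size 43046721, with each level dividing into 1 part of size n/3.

For divide and conquer with division factor 3:

Problem sizes at each level:
Level 0: 43046721
Level 1: 14348907
Level 2: 4782969
Level 3: 1594323
Level 4: 531441
Level 5: 177147
Level 6: 59049
Level 7: 19683
Level 8: 6561
Level 9: 2187
Level 10: 729
Level 11: 243
Level 12: 81
Level 13: 27
Level 14: 9
Level 15: 3
Level 16: 1

The root is level 0 and the size-1 base case is level 16 (the tree spans levels 0 through 16, i.e. 17 levels counting the root), so the depth is the number of divisions: log_3(43046721) = 16

The recursion tree depth is log_3(43046721) = 16. At each level, the problem size is divided by 3, so it takes 16 divisions to reduce to a base case of size 1. The algorithm makes 1 recursive call at each level.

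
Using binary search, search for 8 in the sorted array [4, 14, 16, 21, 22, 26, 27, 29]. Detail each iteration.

Binary search for 8 in [4, 14, 16, 21, 22, 26, 27, 29]:

lo=0, hi=7, mid=3, arr[mid]=21 -> 21 > 8, search left half
lo=0, hi=2, mid=1, arr[mid]=14 -> 14 > 8, search left half
lo=0, hi=0, mid=0, arr[mid]=4 -> 4 < 8, search right half
lo=1 > hi=0, target 8 not found

Binary search determines that 8 is not in the array after 3 comparisons. The search space was exhausted without finding the target.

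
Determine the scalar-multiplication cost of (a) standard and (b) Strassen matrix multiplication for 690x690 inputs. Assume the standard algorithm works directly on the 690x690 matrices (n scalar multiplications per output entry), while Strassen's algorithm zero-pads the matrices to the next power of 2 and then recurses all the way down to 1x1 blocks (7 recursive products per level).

Matrix multiplication for 690x690 matrices:

Strassen's algorithm requires power-of-2 dimensions. Pad 690x690 to 1024x1024 (next power of 2).

Standard algorithm: 690^3 = 328509000 multiplications
Strassen's algorithm: 7^(log2(1024)) = 7^10 = 282475249 multiplications
Savings: 328509000 - 282475249 = 46033751 multiplications

Standard: 328509000 multiplications (690^3). Strassen: 282475249 multiplications (7^10, after padding to 1024x1024). Strassen reduces 8 recursive multiplications to 7 at each level.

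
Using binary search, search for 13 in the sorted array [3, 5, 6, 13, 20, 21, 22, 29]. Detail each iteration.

Binary search for 13 in [3, 5, 6, 13, 20, 21, 22, 29]:

lo=0, hi=7, mid=3, arr[mid]=13 -> Found target at index 3!

Binary search finds 13 at index 3 after 1 comparisons. The search repeatedly halves the search space by comparing with the middle element.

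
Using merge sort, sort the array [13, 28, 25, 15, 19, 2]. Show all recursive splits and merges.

Merge sort trace:

Split: [13, 28, 25, 15, 19, 2] -> [13, 28, 25] and [15, 19, 2]
  Split: [13, 28, 25] -> [13] and [28, 25]
    Split: [28, 25] -> [28] and [25]
    Merge: [28] + [25] -> [25, 28]
  Merge: [13] + [25, 28] -> [13, 25, 28]
  Split: [15, 19, 2] -> [15] and [19, 2]
    Split: [19, 2] -> [19] and [2]
    Merge: [19] + [2] -> [2, 19]
  Merge: [15] + [2, 19] -> [2, 15, 19]
Merge: [13, 25, 28] + [2, 15, 19] -> [2, 13, 15, 19, 25, 28]

Final sorted array: [2, 13, 15, 19, 25, 28]

The merge sort proceeds by recursively splitting the array and merging sorted halves.
After all merges, the sorted array is [2, 13, 15, 19, 25, 28].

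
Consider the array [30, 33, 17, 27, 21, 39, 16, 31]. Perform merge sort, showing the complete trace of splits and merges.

Merge sort trace:

Split: [30, 33, 17, 27, 21, 39, 16, 31] -> [30, 33, 17, 27] and [21, 39, 16, 31]
  Split: [30, 33, 17, 27] -> [30, 33] and [17, 27]
    Split: [30, 33] -> [30] and [33]
    Merge: [30] + [33] -> [30, 33]
    Split: [17, 27] -> [17] and [27]
    Merge: [17] + [27] -> [17, 27]
  Merge: [30, 33] + [17, 27] -> [17, 27, 30, 33]
  Split: [21, 39, 16, 31] -> [21, 39] and [16, 31]
    Split: [21, 39] -> [21] and [39]
    Merge: [21] + [39] -> [21, 39]
    Split: [16, 31] -> [16] and [31]
    Merge: [16] + [31] -> [16, 31]
  Merge: [21, 39] + [16, 31] -> [16, 21, 31, 39]
Merge: [17, 27, 30, 33] + [16, 21, 31, 39] -> [16, 17, 21, 27, 30, 31, 33, 39]

Final sorted array: [16, 17, 21, 27, 30, 31, 33, 39]

The merge sort proceeds by recursively splitting the array and merging sorted halves.
After all merges, the sorted array is [16, 17, 21, 27, 30, 31, 33, 39].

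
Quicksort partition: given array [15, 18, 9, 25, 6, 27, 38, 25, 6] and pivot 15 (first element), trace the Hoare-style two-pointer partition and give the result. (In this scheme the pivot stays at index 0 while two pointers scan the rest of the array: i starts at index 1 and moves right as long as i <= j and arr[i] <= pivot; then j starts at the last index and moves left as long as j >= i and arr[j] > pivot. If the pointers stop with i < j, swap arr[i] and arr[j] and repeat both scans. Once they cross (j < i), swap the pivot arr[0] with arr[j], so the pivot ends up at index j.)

Hoare-style two-pointer partition with pivot = 15:

Initial array: [15, 18, 9, 25, 6, 27, 38, 25, 6]

Pointers start at i = 1, j = 8.
i stops at index 1 (arr[1]=18 > 15), j stops at index 8 (arr[8]=6 <= 15): swap arr[1] and arr[8], array becomes [15, 6, 9, 25, 6, 27, 38, 25, 18]
i stops at index 3 (arr[3]=25 > 15), j stops at index 4 (arr[4]=6 <= 15): swap arr[3] and arr[4], array becomes [15, 6, 9, 6, 25, 27, 38, 25, 18]
i ends at 4, j ends at 3: the pointers have crossed (j < i), so scanning stops.

Swap pivot arr[0] with arr[3] to place pivot at position 3: [6, 6, 9, 15, 25, 27, 38, 25, 18]
Pivot position: 3

After partitioning with pivot 15, the array becomes [6, 6, 9, 15, 25, 27, 38, 25, 18]. The pivot is placed at index 3. All elements to the left of the pivot are <= 15, and all elements to the right are > 15.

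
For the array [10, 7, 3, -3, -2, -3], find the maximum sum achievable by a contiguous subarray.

Using Kadane's algorithm on [10, 7, 3, -3, -2, -3]:

Scanning through the array:
Position 1 (value 7): max_ending_here = 17, max_so_far = 17
Position 2 (value 3): max_ending_here = 20, max_so_far = 20
Position 3 (value -3): max_ending_here = 17, max_so_far = 20
Position 4 (value -2): max_ending_here = 15, max_so_far = 20
Position 5 (value -3): max_ending_here = 12, max_so_far = 20

Maximum subarray: [10, 7, 3]
Maximum sum: 20

The maximum subarray is [10, 7, 3] with sum 20. This subarray runs from index 0 to index 2.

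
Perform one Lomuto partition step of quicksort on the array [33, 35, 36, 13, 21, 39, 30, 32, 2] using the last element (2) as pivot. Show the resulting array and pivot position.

Lomuto partition with pivot = 2:

Initial array: [33, 35, 36, 13, 21, 39, 30, 32, 2]

arr[0]=33 > 2: no swap
arr[1]=35 > 2: no swap
arr[2]=36 > 2: no swap
arr[3]=13 > 2: no swap
arr[4]=21 > 2: no swap
arr[5]=39 > 2: no swap
arr[6]=30 > 2: no swap
arr[7]=32 > 2: no swap

Place pivot at position 0: [2, 35, 36, 13, 21, 39, 30, 32, 33]
Pivot position: 0

After partitioning with pivot 2, the array becomes [2, 35, 36, 13, 21, 39, 30, 32, 33]. The pivot is placed at index 0. All elements to the left of the pivot are <= 2, and all elements to the right are > 2.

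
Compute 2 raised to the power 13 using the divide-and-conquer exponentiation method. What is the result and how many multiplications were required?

Computing 2^13 by squaring (build up from 2^1; each line after the first costs one multiplication):

2^1 = 2
2^2 = (2^1)^2 = 2^2 = 4
2^3 = 2 * 2^2 = 2 * 4 = 8
2^6 = (2^3)^2 = 8^2 = 64
2^12 = (2^6)^2 = 64^2 = 4096
2^13 = 2 * 2^12 = 2 * 4096 = 8192

Result: 8192
Multiplications needed: 5 (5 lines after 2^1)

2^13 = 8192. Using exponentiation by squaring, this requires 5 multiplications. The key idea: if the exponent is even, square the half-power; if odd, multiply by the base once.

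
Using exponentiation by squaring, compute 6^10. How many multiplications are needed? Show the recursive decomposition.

Computing 6^10 by squaring (build up from 6^1; each line after the first costs one multiplication):

6^1 = 6
6^2 = (6^1)^2 = 6^2 = 36
6^4 = (6^2)^2 = 36^2 = 1296
6^5 = 6 * 6^4 = 6 * 1296 = 7776
6^10 = (6^5)^2 = 7776^2 = 60466176

Result: 60466176
Multiplications needed: 4 (4 lines after 6^1)

6^10 = 60466176. Using exponentiation by squaring, this requires 4 multiplications. The key idea: if the exponent is even, square the half-power; if odd, multiply by the base once.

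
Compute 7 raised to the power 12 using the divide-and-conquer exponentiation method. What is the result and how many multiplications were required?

Computing 7^12 by squaring (build up from 7^1; each line after the first costs one multiplication):

7^1 = 7
7^2 = (7^1)^2 = 7^2 = 49
7^3 = 7 * 7^2 = 7 * 49 = 343
7^6 = (7^3)^2 = 343^2 = 117649
7^12 = (7^6)^2 = 117649^2 = 13841287201

Result: 13841287201
Multiplications needed: 4 (4 lines after 7^1)

7^12 = 13841287201. Using exponentiation by squaring, this requires 4 multiplications. The key idea: if the exponent is even, square the half-power; if odd, multiply by the base once.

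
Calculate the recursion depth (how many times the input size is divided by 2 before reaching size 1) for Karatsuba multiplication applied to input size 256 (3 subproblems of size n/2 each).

For divide and conquer with division factor 2:

Problem sizes at each level:
Level 0: 256
Level 1: 128
Level 2: 64
Level 3: 32
Level 4: 16
Level 5: 8
Level 6: 4
Level 7: 2
Level 8: 1

The root is level 0 and the size-1 base case is level 8 (the tree spans levels 0 through 8, i.e. 9 levels counting the root), so the depth is the number of divisions: log_2(256) = 8

The recursion tree depth is log_2(256) = 8. At each level, the problem size is divided by 2, so it takes 8 divisions to reduce to a base case of size 1. The algorithm makes 3 recursive calls at each level.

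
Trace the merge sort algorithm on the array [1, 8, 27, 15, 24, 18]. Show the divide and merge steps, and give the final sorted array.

Merge sort trace:

Split: [1, 8, 27, 15, 24, 18] -> [1, 8, 27] and [15, 24, 18]
  Split: [1, 8, 27] -> [1] and [8, 27]
    Split: [8, 27] -> [8] and [27]
    Merge: [8] + [27] -> [8, 27]
  Merge: [1] + [8, 27] -> [1, 8, 27]
  Split: [15, 24, 18] -> [15] and [24, 18]
    Split: [24, 18] -> [24] and [18]
    Merge: [24] + [18] -> [18, 24]
  Merge: [15] + [18, 24] -> [15, 18, 24]
Merge: [1, 8, 27] + [15, 18, 24] -> [1, 8, 15, 18, 24, 27]

Final sorted array: [1, 8, 15, 18, 24, 27]

The merge sort proceeds by recursively splitting the array and merging sorted halves.
After all merges, the sorted array is [1, 8, 15, 18, 24, 27].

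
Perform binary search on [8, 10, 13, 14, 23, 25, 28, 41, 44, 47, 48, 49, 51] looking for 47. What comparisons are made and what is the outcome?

Binary search for 47 in [8, 10, 13, 14, 23, 25, 28, 41, 44, 47, 48, 49, 51]:

lo=0, hi=12, mid=6, arr[mid]=28 -> 28 < 47, search right half
lo=7, hi=12, mid=9, arr[mid]=47 -> Found target at index 9!

Binary search finds 47 at index 9 after 2 comparisons. The search repeatedly halves the search space by comparing with the middle element.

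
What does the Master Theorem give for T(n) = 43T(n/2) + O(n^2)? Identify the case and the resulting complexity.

Master Theorem for T(n) = 43T(n/2) + O(n^2):

a = 43, b = 2, c = 2
log_b(a) = log_2(43) = 5.4263

Case 1: c = 2 < log_2(43) = 5.4263
T(n) = O(n^(log_2 43))

For T(n) = 43T(n/2) + O(n^2): log_2(43) = 5.4263. This is Case 1 of the Master Theorem (c < log_b(a), work dominated by leaves), giving O(n^(log_2 43)).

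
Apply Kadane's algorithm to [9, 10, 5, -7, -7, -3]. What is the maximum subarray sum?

Using Kadane's algorithm on [9, 10, 5, -7, -7, -3]:

Scanning through the array:
Position 1 (value 10): max_ending_here = 19, max_so_far = 19
Position 2 (value 5): max_ending_here = 24, max_so_far = 24
Position 3 (value -7): max_ending_here = 17, max_so_far = 24
Position 4 (value -7): max_ending_here = 10, max_so_far = 24
Position 5 (value -3): max_ending_here = 7, max_so_far = 24

Maximum subarray: [9, 10, 5]
Maximum sum: 24

The maximum subarray is [9, 10, 5] with sum 24. This subarray runs from index 0 to index 2.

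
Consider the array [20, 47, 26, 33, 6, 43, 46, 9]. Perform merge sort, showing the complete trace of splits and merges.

Merge sort trace:

Split: [20, 47, 26, 33, 6, 43, 46, 9] -> [20, 47, 26, 33] and [6, 43, 46, 9]
  Split: [20, 47, 26, 33] -> [20, 47] and [26, 33]
    Split: [20, 47] -> [20] and [47]
    Merge: [20] + [47] -> [20, 47]
    Split: [26, 33] -> [26] and [33]
    Merge: [26] + [33] -> [26, 33]
  Merge: [20, 47] + [26, 33] -> [20, 26, 33, 47]
  Split: [6, 43, 46, 9] -> [6, 43] and [46, 9]
    Split: [6, 43] -> [6] and [43]
    Merge: [6] + [43] -> [6, 43]
    Split: [46, 9] -> [46] and [9]
    Merge: [46] + [9] -> [9, 46]
  Merge: [6, 43] + [9, 46] -> [6, 9, 43, 46]
Merge: [20, 26, 33, 47] + [6, 9, 43, 46] -> [6, 9, 20, 26, 33, 43, 46, 47]

Final sorted array: [6, 9, 20, 26, 33, 43, 46, 47]

The merge sort proceeds by recursively splitting the array and merging sorted halves.
After all merges, the sorted array is [6, 9, 20, 26, 33, 43, 46, 47].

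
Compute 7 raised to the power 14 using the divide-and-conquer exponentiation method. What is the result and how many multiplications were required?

Computing 7^14 by squaring (build up from 7^1; each line after the first costs one multiplication):

7^1 = 7
7^2 = (7^1)^2 = 7^2 = 49
7^3 = 7 * 7^2 = 7 * 49 = 343
7^6 = (7^3)^2 = 343^2 = 117649
7^7 = 7 * 7^6 = 7 * 117649 = 823543
7^14 = (7^7)^2 = 823543^2 = 678223072849

Result: 678223072849
Multiplications needed: 5 (5 lines after 7^1)

7^14 = 678223072849. Using exponentiation by squaring, this requires 5 multiplications. The key idea: if the exponent is even, square the half-power; if odd, multiply by the base once.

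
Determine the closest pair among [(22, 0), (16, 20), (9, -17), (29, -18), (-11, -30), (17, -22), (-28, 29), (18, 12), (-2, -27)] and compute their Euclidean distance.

Computing all pairwise distances among 9 points:

d((22, 0), (16, 20)) = 20.8806
d((22, 0), (9, -17)) = 21.4009
d((22, 0), (29, -18)) = 19.3132
d((22, 0), (-11, -30)) = 44.5982
d((22, 0), (17, -22)) = 22.561
d((22, 0), (-28, 29)) = 57.8014
d((22, 0), (18, 12)) = 12.6491
d((22, 0), (-2, -27)) = 36.1248
d((16, 20), (9, -17)) = 37.6563
d((16, 20), (29, -18)) = 40.1622
d((16, 20), (-11, -30)) = 56.8243
d((16, 20), (17, -22)) = 42.0119
d((16, 20), (-28, 29)) = 44.911
d((16, 20), (18, 12)) = 8.2462 <-- minimum
d((16, 20), (-2, -27)) = 50.3289
d((9, -17), (29, -18)) = 20.025
d((9, -17), (-11, -30)) = 23.8537
d((9, -17), (17, -22)) = 9.434
d((9, -17), (-28, 29)) = 59.0339
d((9, -17), (18, 12)) = 30.3645
d((9, -17), (-2, -27)) = 14.8661
d((29, -18), (-11, -30)) = 41.7612
d((29, -18), (17, -22)) = 12.6491
d((29, -18), (-28, 29)) = 73.8783
d((29, -18), (18, 12)) = 31.9531
d((29, -18), (-2, -27)) = 32.28
d((-11, -30), (17, -22)) = 29.1204
d((-11, -30), (-28, 29)) = 61.4003
d((-11, -30), (18, 12)) = 51.0392
d((-11, -30), (-2, -27)) = 9.4868
d((17, -22), (-28, 29)) = 68.0147
d((17, -22), (18, 12)) = 34.0147
d((17, -22), (-2, -27)) = 19.6469
d((-28, 29), (18, 12)) = 49.0408
d((-28, 29), (-2, -27)) = 61.7414
d((18, 12), (-2, -27)) = 43.8292

Closest pair: (16, 20) and (18, 12) with distance 8.2462

The closest pair is (16, 20) and (18, 12) with Euclidean distance 8.2462. For 9 points, brute-force pairwise comparison is shown above. For large n, the divide-and-conquer algorithm (sort by x, recurse on halves, check the dividing strip) achieves O(n log n).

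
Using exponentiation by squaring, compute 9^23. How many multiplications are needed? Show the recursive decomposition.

Computing 9^23 by squaring (build up from 9^1; each line after the first costs one multiplication):

9^1 = 9
9^2 = (9^1)^2 = 9^2 = 81
9^4 = (9^2)^2 = 81^2 = 6561
9^5 = 9 * 9^4 = 9 * 6561 = 59049
9^10 = (9^5)^2 = 59049^2 = 3486784401
9^11 = 9 * 9^10 = 9 * 3486784401 = 31381059609
9^22 = (9^11)^2 = 31381059609^2 = 984770902183611232881
9^23 = 9 * 9^22 = 9 * 984770902183611232881 = 8862938119652501095929

Result: 8862938119652501095929
Multiplications needed: 7 (7 lines after 9^1)

9^23 = 8862938119652501095929. Using exponentiation by squaring, this requires 7 multiplications. The key idea: if the exponent is even, square the half-power; if odd, multiply by the base once.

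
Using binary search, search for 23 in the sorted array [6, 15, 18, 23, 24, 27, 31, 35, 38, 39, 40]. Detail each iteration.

Binary search for 23 in [6, 15, 18, 23, 24, 27, 31, 35, 38, 39, 40]:

lo=0, hi=10, mid=5, arr[mid]=27 -> 27 > 23, search left half
lo=0, hi=4, mid=2, arr[mid]=18 -> 18 < 23, search right half
lo=3, hi=4, mid=3, arr[mid]=23 -> Found target at index 3!

Binary search finds 23 at index 3 after 3 comparisons. The search repeatedly halves the search space by comparing with the middle element.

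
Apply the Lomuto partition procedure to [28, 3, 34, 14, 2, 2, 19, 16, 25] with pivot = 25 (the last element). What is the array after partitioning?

Lomuto partition with pivot = 25:

Initial array: [28, 3, 34, 14, 2, 2, 19, 16, 25]

arr[0]=28 > 25: no swap
arr[1]=3 <= 25: swap with position 0, array becomes [3, 28, 34, 14, 2, 2, 19, 16, 25]
arr[2]=34 > 25: no swap
arr[3]=14 <= 25: swap with position 1, array becomes [3, 14, 34, 28, 2, 2, 19, 16, 25]
arr[4]=2 <= 25: swap with position 2, array becomes [3, 14, 2, 28, 34, 2, 19, 16, 25]
arr[5]=2 <= 25: swap with position 3, array becomes [3, 14, 2, 2, 34, 28, 19, 16, 25]
arr[6]=19 <= 25: swap with position 4, array becomes [3, 14, 2, 2, 19, 28, 34, 16, 25]
arr[7]=16 <= 25: swap with position 5, array becomes [3, 14, 2, 2, 19, 16, 34, 28, 25]

Place pivot at position 6: [3, 14, 2, 2, 19, 16, 25, 28, 34]
Pivot position: 6

After partitioning with pivot 25, the array becomes [3, 14, 2, 2, 19, 16, 25, 28, 34]. The pivot is placed at index 6. All elements to the left of the pivot are <= 25, and all elements to the right are > 25.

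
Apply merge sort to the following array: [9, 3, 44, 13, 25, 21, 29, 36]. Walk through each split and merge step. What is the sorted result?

Merge sort trace:

Split: [9, 3, 44, 13, 25, 21, 29, 36] -> [9, 3, 44, 13] and [25, 21, 29, 36]
  Split: [9, 3, 44, 13] -> [9, 3] and [44, 13]
    Split: [9, 3] -> [9] and [3]
    Merge: [9] + [3] -> [3, 9]
    Split: [44, 13] -> [44] and [13]
    Merge: [44] + [13] -> [13, 44]
  Merge: [3, 9] + [13, 44] -> [3, 9, 13, 44]
  Split: [25, 21, 29, 36] -> [25, 21] and [29, 36]
    Split: [25, 21] -> [25] and [21]
    Merge: [25] + [21] -> [21, 25]
    Split: [29, 36] -> [29] and [36]
    Merge: [29] + [36] -> [29, 36]
  Merge: [21, 25] + [29, 36] -> [21, 25, 29, 36]
Merge: [3, 9, 13, 44] + [21, 25, 29, 36] -> [3, 9, 13, 21, 25, 29, 36, 44]

Final sorted array: [3, 9, 13, 21, 25, 29, 36, 44]

The merge sort proceeds by recursively splitting the array and merging sorted halves.
After all merges, the sorted array is [3, 9, 13, 21, 25, 29, 36, 44].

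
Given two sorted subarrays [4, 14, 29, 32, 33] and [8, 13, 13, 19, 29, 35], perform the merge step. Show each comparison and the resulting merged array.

Merging process:

Compare 4 vs 8: take 4 from left. Merged: [4]
Compare 14 vs 8: take 8 from right. Merged: [4, 8]
Compare 14 vs 13: take 13 from right. Merged: [4, 8, 13]
Compare 14 vs 13: take 13 from right. Merged: [4, 8, 13, 13]
Compare 14 vs 19: take 14 from left. Merged: [4, 8, 13, 13, 14]
Compare 29 vs 19: take 19 from right. Merged: [4, 8, 13, 13, 14, 19]
Compare 29 vs 29: take 29 from left. Merged: [4, 8, 13, 13, 14, 19, 29]
Compare 32 vs 29: take 29 from right. Merged: [4, 8, 13, 13, 14, 19, 29, 29]
Compare 32 vs 35: take 32 from left. Merged: [4, 8, 13, 13, 14, 19, 29, 29, 32]
Compare 33 vs 35: take 33 from left. Merged: [4, 8, 13, 13, 14, 19, 29, 29, 32, 33]
Append remaining from right: [35]. Merged: [4, 8, 13, 13, 14, 19, 29, 29, 32, 33, 35]

Final merged array: [4, 8, 13, 13, 14, 19, 29, 29, 32, 33, 35]
Total comparisons: 10

The merged array is [4, 8, 13, 13, 14, 19, 29, 29, 32, 33, 35], requiring 10 comparisons. The merge step runs in O(n) time where n is the total number of elements.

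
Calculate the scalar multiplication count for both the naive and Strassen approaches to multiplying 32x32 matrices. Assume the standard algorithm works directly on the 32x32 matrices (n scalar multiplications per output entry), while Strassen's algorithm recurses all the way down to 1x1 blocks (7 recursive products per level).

Matrix multiplication for 32x32 matrices:

Standard algorithm: 32^3 = 32768 multiplications
Strassen's algorithm: 7^(log2(32)) = 7^5 = 16807 multiplications
Savings: 32768 - 16807 = 15961 multiplications

Standard: 32768 multiplications (32^3). Strassen: 16807 multiplications (7^5). Strassen reduces 8 recursive multiplications to 7 at each level.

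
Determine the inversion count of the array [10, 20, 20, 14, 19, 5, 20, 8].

Finding inversions in [10, 20, 20, 14, 19, 5, 20, 8]:

(0, 5): arr[0]=10 > arr[5]=5
(0, 7): arr[0]=10 > arr[7]=8
(1, 3): arr[1]=20 > arr[3]=14
(1, 4): arr[1]=20 > arr[4]=19
(1, 5): arr[1]=20 > arr[5]=5
(1, 7): arr[1]=20 > arr[7]=8
(2, 3): arr[2]=20 > arr[3]=14
(2, 4): arr[2]=20 > arr[4]=19
(2, 5): arr[2]=20 > arr[5]=5
(2, 7): arr[2]=20 > arr[7]=8
(3, 5): arr[3]=14 > arr[5]=5
(3, 7): arr[3]=14 > arr[7]=8
(4, 5): arr[4]=19 > arr[5]=5
(4, 7): arr[4]=19 > arr[7]=8
(6, 7): arr[6]=20 > arr[7]=8

Total inversions: 15

The array has 15 inversion(s): (0,5), (0,7), (1,3), (1,4), (1,5), (1,7), (2,3), (2,4), (2,5), (2,7), (3,5), (3,7), (4,5), (4,7), (6,7). Each pair (i,j) satisfies i < j and arr[i] > arr[j].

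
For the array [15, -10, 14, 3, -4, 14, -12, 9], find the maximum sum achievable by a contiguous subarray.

Using Kadane's algorithm on [15, -10, 14, 3, -4, 14, -12, 9]:

Scanning through the array:
Position 1 (value -10): max_ending_here = 5, max_so_far = 15
Position 2 (value 14): max_ending_here = 19, max_so_far = 19
Position 3 (value 3): max_ending_here = 22, max_so_far = 22
Position 4 (value -4): max_ending_here = 18, max_so_far = 22
Position 5 (value 14): max_ending_here = 32, max_so_far = 32
Position 6 (value -12): max_ending_here = 20, max_so_far = 32
Position 7 (value 9): max_ending_here = 29, max_so_far = 32

Maximum subarray: [15, -10, 14, 3, -4, 14]
Maximum sum: 32

The maximum subarray is [15, -10, 14, 3, -4, 14] with sum 32. This subarray runs from index 0 to index 5.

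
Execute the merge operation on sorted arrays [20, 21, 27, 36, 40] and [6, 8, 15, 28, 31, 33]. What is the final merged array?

Merging process:

Compare 20 vs 6: take 6 from right. Merged: [6]
Compare 20 vs 8: take 8 from right. Merged: [6, 8]
Compare 20 vs 15: take 15 from right. Merged: [6, 8, 15]
Compare 20 vs 28: take 20 from left. Merged: [6, 8, 15, 20]
Compare 21 vs 28: take 21 from left. Merged: [6, 8, 15, 20, 21]
Compare 27 vs 28: take 27 from left. Merged: [6, 8, 15, 20, 21, 27]
Compare 36 vs 28: take 28 from right. Merged: [6, 8, 15, 20, 21, 27, 28]
Compare 36 vs 31: take 31 from right. Merged: [6, 8, 15, 20, 21, 27, 28, 31]
Compare 36 vs 33: take 33 from right. Merged: [6, 8, 15, 20, 21, 27, 28, 31, 33]
Append remaining from left: [36, 40]. Merged: [6, 8, 15, 20, 21, 27, 28, 31, 33, 36, 40]

Final merged array: [6, 8, 15, 20, 21, 27, 28, 31, 33, 36, 40]
Total comparisons: 9

The merged array is [6, 8, 15, 20, 21, 27, 28, 31, 33, 36, 40], requiring 9 comparisons. The merge step runs in O(n) time where n is the total number of elements.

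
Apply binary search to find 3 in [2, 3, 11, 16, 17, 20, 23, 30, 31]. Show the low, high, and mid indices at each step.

Binary search for 3 in [2, 3, 11, 16, 17, 20, 23, 30, 31]:

lo=0, hi=8, mid=4, arr[mid]=17 -> 17 > 3, search left half
lo=0, hi=3, mid=1, arr[mid]=3 -> Found target at index 1!

Binary search finds 3 at index 1 after 2 comparisons. The search repeatedly halves the search space by comparing with the middle element.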